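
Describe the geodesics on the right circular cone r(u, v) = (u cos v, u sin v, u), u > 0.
The cone is flat away from the apex (K = 0). Slitting along a generator and unrolling gives an isometry to a sector of the plane; geodesics are the pre-images of straight lines in that sector. In particular, generators (v = const) are geodesics, and generic geodesics spiral from a minimum-distance point before returning to infinity.

For this cone, E = 2, F = 0, G = u², so EG − F² = 2u² > 0 (u > 0), and direct computation gives K = 0 away from the apex. Flatness lets us unroll the cone along a generator into a planar sector of angle 2π/√2 = π√2 ≈ 4.44 rad; geodesics on the cone are exactly the curves that develop to straight lines in this sector. Generators (v = const) develop to rays through the sector's vertex and are geodesics; the circles u = const develop to circular arcs and are not geodesics.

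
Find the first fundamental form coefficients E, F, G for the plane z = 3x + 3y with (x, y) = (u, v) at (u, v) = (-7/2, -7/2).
E = 10;  F = 9;  G = 10

Partials: r_u = (1, 0, 3), r_v = (0, 1, 3). As functions of (u, v):
  E = r_u · r_u = 10,
  F = r_u · r_v = 9,
  G = r_v · r_v = 10.
Evaluating at (u, v) = (-7/2, -7/2): E = 10, F = 9, G = 10.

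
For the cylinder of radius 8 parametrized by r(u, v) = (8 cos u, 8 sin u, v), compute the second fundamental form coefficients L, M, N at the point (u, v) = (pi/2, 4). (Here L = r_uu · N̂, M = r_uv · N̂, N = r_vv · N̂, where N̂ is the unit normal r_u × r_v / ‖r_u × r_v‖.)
L = -8;  M = 0;  N = 0

Compute the unit normal N̂(u, v) = (cos(u), sin(u), 0), and the second partials r_uu, r_uv, r_vv. Take dot products:
  L(u, v) = r_uu · N̂ = -8,
  M(u, v) = r_uv · N̂ = 0,
  N(u, v) = r_vv · N̂ = 0.
Evaluating at (u, v) = (pi/2, 4):
  L = -8, M = 0, N = 0.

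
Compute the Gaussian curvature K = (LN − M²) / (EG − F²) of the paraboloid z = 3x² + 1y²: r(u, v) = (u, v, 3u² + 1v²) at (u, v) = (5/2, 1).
K = 3/13225

Coefficients of the first fundamental form: E = 36*u^2 + 1, F = 12*u*v, G = 4*v^2 + 1.
Coefficients of the second fundamental form: L = 6/sqrt(36*u^2 + 4*v^2 + 1), M = 0, N = 2/sqrt(36*u^2 + 4*v^2 + 1).
Assemble K = (LN − M²)/(EG − F²) = 12/(1296*u^4 + 288*u^2*v^2 + 72*u^2 + 16*v^4 + 8*v^2 + 1). At (u, v) = (5/2, 1): K = 3/13225.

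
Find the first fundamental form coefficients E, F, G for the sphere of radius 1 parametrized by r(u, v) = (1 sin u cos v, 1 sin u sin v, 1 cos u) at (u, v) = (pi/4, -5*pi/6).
E = 1;  F = 0;  G = 1/2

Partials: r_u = (cos(u)*cos(v), sin(v)*cos(u), -sin(u)), r_v = (-sin(u)*sin(v), sin(u)*cos(v), 0). As functions of (u, v):
  E = r_u · r_u = 1,
  F = r_u · r_v = 0,
  G = r_v · r_v = sin(u)^2.
Evaluating at (u, v) = (pi/4, -5*pi/6): E = 1, F = 0, G = 1/2.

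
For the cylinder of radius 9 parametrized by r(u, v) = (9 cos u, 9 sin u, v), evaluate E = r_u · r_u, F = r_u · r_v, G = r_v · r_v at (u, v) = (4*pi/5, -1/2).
E = 81;  F = 0;  G = 1

Partials: r_u = (-9*sin(u), 9*cos(u), 0), r_v = (0, 0, 1). As functions of (u, v):
  E = r_u · r_u = 81,
  F = r_u · r_v = 0,
  G = r_v · r_v = 1.
Evaluating at (u, v) = (4*pi/5, -1/2): E = 81, F = 0, G = 1.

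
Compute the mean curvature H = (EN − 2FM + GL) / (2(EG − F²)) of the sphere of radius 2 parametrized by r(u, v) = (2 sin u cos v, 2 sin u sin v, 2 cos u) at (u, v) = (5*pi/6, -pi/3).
H = -1/2

With E = 4, F = 0, G = 4*sin(u)^2, L = -2*sin(u)/Abs(sin(u)), M = 0, N = -2*sin(u)^3/Abs(sin(u)), assemble
  H = (EN − 2FM + GL) / (2(EG − F²)) = -sin(u)/(2*Abs(sin(u))).
At (u, v) = (5*pi/6, -pi/3): H = -1/2.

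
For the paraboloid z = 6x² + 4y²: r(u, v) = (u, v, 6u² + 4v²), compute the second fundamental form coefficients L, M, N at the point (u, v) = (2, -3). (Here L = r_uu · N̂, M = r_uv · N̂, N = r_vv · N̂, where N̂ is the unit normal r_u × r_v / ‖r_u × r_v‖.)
L = 12*sqrt(1153)/1153;  M = 0;  N = 8*sqrt(1153)/1153

Compute the unit normal N̂(u, v) = (-12*u/sqrt(144*u^2 + 64*v^2 + 1), -8*v/sqrt(144*u^2 + 64*v^2 + 1), 1/sqrt(144*u^2 + 64*v^2 + 1)), and the second partials r_uu, r_uv, r_vv. Take dot products:
  L(u, v) = r_uu · N̂ = 12/sqrt(144*u^2 + 64*v^2 + 1),
  M(u, v) = r_uv · N̂ = 0,
  N(u, v) = r_vv · N̂ = 8/sqrt(144*u^2 + 64*v^2 + 1).
Evaluating at (u, v) = (2, -3):
  L = 12*sqrt(1153)/1153, M = 0, N = 8*sqrt(1153)/1153.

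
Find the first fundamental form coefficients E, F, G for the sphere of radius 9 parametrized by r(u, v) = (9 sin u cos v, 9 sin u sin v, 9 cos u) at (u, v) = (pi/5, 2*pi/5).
E = 81;  F = 0;  G = 405/8 - 81*sqrt(5)/8

Partials: r_u = (9*cos(u)*cos(v), 9*sin(v)*cos(u), -9*sin(u)), r_v = (-9*sin(u)*sin(v), 9*sin(u)*cos(v), 0). As functions of (u, v):
  E = r_u · r_u = 81,
  F = r_u · r_v = 0,
  G = r_v · r_v = 81*sin(u)^2.
Evaluating at (u, v) = (pi/5, 2*pi/5): E = 81, F = 0, G = 405/8 - 81*sqrt(5)/8.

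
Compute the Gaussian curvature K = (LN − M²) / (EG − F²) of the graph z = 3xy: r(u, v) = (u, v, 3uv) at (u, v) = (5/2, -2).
K = -144/139129

Coefficients of the first fundamental form: E = 9*v^2 + 1, F = 9*u*v, G = 9*u^2 + 1.
Coefficients of the second fundamental form: L = 0, M = 3/sqrt(9*u^2 + 9*v^2 + 1), N = 0.
Assemble K = (LN − M²)/(EG − F²) = -9/(81*u^4 + 162*u^2*v^2 + 18*u^2 + 81*v^4 + 18*v^2 + 1). At (u, v) = (5/2, -2): K = -144/139129.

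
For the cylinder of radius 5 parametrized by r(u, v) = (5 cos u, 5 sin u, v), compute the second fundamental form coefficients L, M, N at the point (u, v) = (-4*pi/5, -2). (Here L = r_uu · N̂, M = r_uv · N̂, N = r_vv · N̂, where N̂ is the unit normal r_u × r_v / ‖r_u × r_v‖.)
L = -5;  M = 0;  N = 0

Compute the unit normal N̂(u, v) = (cos(u), sin(u), 0), and the second partials r_uu, r_uv, r_vv. Take dot products:
  L(u, v) = r_uu · N̂ = -5,
  M(u, v) = r_uv · N̂ = 0,
  N(u, v) = r_vv · N̂ = 0.
Evaluating at (u, v) = (-4*pi/5, -2):
  L = -5, M = 0, N = 0.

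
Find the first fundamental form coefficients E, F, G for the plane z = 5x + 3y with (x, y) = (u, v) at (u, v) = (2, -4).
E = 26;  F = 15;  G = 10

Partials: r_u = (1, 0, 5), r_v = (0, 1, 3). As functions of (u, v):
  E = r_u · r_u = 26,
  F = r_u · r_v = 15,
  G = r_v · r_v = 10.
Evaluating at (u, v) = (2, -4): E = 26, F = 15, G = 10.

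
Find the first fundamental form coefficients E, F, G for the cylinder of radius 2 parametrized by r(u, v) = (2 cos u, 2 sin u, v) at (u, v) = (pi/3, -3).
E = 4;  F = 0;  G = 1

Partials: r_u = (-2*sin(u), 2*cos(u), 0), r_v = (0, 0, 1). As functions of (u, v):
  E = r_u · r_u = 4,
  F = r_u · r_v = 0,
  G = r_v · r_v = 1.
Evaluating at (u, v) = (pi/3, -3): E = 4, F = 0, G = 1.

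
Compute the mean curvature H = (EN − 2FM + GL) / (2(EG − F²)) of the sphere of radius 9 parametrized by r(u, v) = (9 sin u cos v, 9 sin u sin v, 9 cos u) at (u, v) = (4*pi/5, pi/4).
H = -1/9

With E = 81, F = 0, G = 81*sin(u)^2, L = -9*sin(u)/Abs(sin(u)), M = 0, N = -9*sin(u)^3/Abs(sin(u)), assemble
  H = (EN − 2FM + GL) / (2(EG − F²)) = -sin(u)/(9*Abs(sin(u))).
At (u, v) = (4*pi/5, pi/4): H = -1/9.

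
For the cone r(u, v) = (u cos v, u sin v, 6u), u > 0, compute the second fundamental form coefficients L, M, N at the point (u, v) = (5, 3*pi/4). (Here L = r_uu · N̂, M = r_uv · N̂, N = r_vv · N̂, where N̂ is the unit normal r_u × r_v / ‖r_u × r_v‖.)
L = 0;  M = 0;  N = 30*sqrt(37)/37

Compute the unit normal N̂(u, v) = (-6*sqrt(37)*u*cos(v)/(37*Abs(u)), -6*sqrt(37)*u*sin(v)/(37*Abs(u)), sqrt(37)*u/(37*Abs(u))), and the second partials r_uu, r_uv, r_vv. Take dot products:
  L(u, v) = r_uu · N̂ = 0,
  M(u, v) = r_uv · N̂ = 0,
  N(u, v) = r_vv · N̂ = 6*sqrt(37)*u^2/(37*Abs(u)).
Evaluating at (u, v) = (5, 3*pi/4):
  L = 0, M = 0, N = 30*sqrt(37)/37.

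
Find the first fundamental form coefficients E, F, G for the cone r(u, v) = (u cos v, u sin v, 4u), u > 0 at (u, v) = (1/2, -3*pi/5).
E = 17;  F = 0;  G = 1/4

Partials: r_u = (cos(v), sin(v), 4), r_v = (-u*sin(v), u*cos(v), 0). As functions of (u, v):
  E = r_u · r_u = 17,
  F = r_u · r_v = 0,
  G = r_v · r_v = u^2.
Evaluating at (u, v) = (1/2, -3*pi/5): E = 17, F = 0, G = 1/4.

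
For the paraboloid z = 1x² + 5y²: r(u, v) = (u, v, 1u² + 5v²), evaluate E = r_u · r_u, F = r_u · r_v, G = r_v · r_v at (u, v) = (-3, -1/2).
E = 37;  F = 30;  G = 26

Partials: r_u = (1, 0, 2*u), r_v = (0, 1, 10*v). As functions of (u, v):
  E = r_u · r_u = 4*u^2 + 1,
  F = r_u · r_v = 20*u*v,
  G = r_v · r_v = 100*v^2 + 1.
Evaluating at (u, v) = (-3, -1/2): E = 37, F = 30, G = 26.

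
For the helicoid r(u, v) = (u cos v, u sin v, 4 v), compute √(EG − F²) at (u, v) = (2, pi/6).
√(EG − F²)|_{(2, pi/6)} = 2*sqrt(5)

E = 1, F = 0, G = u^2 + 16; EG − F² = u^2 + 16; √(EG − F²) = sqrt(u^2 + 16). At the given point: 2*sqrt(5).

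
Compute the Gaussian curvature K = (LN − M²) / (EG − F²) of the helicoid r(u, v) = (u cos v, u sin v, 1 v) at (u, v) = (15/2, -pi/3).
K = -16/52441

Coefficients of the first fundamental form: E = 1, F = 0, G = u^2 + 1.
Coefficients of the second fundamental form: L = 0, M = -1/sqrt(u^2 + 1), N = 0.
Assemble K = (LN − M²)/(EG − F²) = -1/(u^2 + 1)^2. At (u, v) = (15/2, -pi/3): K = -16/52441.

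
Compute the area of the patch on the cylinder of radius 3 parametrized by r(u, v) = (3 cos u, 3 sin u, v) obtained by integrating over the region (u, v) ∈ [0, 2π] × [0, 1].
Area = 6*pi

Area = ∫∫ √(EG − F²) du dv with √(EG − F²) = 3. Integrating over [0, 2π] × [0, 1] gives 6*pi.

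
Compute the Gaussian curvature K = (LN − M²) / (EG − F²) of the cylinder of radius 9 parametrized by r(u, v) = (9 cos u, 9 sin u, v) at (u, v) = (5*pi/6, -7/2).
K = 0

Coefficients of the first fundamental form: E = 81, F = 0, G = 1.
Coefficients of the second fundamental form: L = -9, M = 0, N = 0.
Assemble K = (LN − M²)/(EG − F²) = 0. At (u, v) = (5*pi/6, -7/2): K = 0.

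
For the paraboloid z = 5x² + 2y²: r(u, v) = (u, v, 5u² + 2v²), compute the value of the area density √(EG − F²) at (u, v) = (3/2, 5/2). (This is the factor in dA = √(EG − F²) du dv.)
√(EG − F²)|_{(3/2, 5/2)} = sqrt(326)

E = 100*u^2 + 1, F = 40*u*v, G = 16*v^2 + 1, so EG − F² = 100*u^2 + 16*v^2 + 1. Taking the positive square root: √(EG − F²) = sqrt(100*u^2 + 16*v^2 + 1). At (u, v) = (3/2, 5/2): sqrt(326).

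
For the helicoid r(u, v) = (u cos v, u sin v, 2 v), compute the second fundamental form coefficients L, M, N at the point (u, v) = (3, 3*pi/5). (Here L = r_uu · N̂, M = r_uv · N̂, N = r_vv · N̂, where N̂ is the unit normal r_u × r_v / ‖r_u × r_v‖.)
L = 0;  M = -2*sqrt(13)/13;  N = 0

Compute the unit normal N̂(u, v) = (2*sin(v)/sqrt(u^2 + 4), -2*cos(v)/sqrt(u^2 + 4), u/sqrt(u^2 + 4)), and the second partials r_uu, r_uv, r_vv. Take dot products:
  L(u, v) = r_uu · N̂ = 0,
  M(u, v) = r_uv · N̂ = -2/sqrt(u^2 + 4),
  N(u, v) = r_vv · N̂ = 0.
Evaluating at (u, v) = (3, 3*pi/5):
  L = 0, M = -2*sqrt(13)/13, N = 0.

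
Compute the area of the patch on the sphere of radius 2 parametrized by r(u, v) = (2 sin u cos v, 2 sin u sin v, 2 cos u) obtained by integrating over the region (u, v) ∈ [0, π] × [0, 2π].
Area = 16*pi

Area = ∫∫ √(EG − F²) du dv with √(EG − F²) = 4*Abs(sin(u)). Integrating over [0, π] × [0, 2π] gives 16*pi.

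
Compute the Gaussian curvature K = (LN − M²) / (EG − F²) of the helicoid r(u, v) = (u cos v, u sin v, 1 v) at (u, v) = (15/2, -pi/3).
K = -16/52441

Coefficients of the first fundamental form: E = 1, F = 0, G = u^2 + 1.
Coefficients of the second fundamental form: L = 0, M = -1/sqrt(u^2 + 1), N = 0.
Assemble K = (LN − M²)/(EG − F²) = -1/(u^2 + 1)^2. At (u, v) = (15/2, -pi/3): K = -16/52441.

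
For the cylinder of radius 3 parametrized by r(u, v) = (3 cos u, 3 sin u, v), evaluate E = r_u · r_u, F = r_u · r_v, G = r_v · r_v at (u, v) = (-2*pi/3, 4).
E = 9;  F = 0;  G = 1

Partials: r_u = (-3*sin(u), 3*cos(u), 0), r_v = (0, 0, 1). As functions of (u, v):
  E = r_u · r_u = 9,
  F = r_u · r_v = 0,
  G = r_v · r_v = 1.
Evaluating at (u, v) = (-2*pi/3, 4): E = 9, F = 0, G = 1.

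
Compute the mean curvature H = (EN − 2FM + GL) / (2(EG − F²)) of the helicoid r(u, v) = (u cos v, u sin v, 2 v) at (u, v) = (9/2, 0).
H = 0

With E = 1, F = 0, G = u^2 + 4, L = 0, M = -2/sqrt(u^2 + 4), N = 0, assemble
  H = (EN − 2FM + GL) / (2(EG − F²)) = 0.
At (u, v) = (9/2, 0): H = 0.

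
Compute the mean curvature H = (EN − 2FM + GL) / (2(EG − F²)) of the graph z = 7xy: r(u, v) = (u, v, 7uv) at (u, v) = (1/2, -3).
H = 4116*sqrt(1817)/3301489

With E = 49*v^2 + 1, F = 49*u*v, G = 49*u^2 + 1, L = 0, M = 7/sqrt(49*u^2 + 49*v^2 + 1), N = 0, assemble
  H = (EN − 2FM + GL) / (2(EG − F²)) = -343*u*v/(49*u^2 + 49*v^2 + 1)^(3/2).
At (u, v) = (1/2, -3): H = 4116*sqrt(1817)/3301489.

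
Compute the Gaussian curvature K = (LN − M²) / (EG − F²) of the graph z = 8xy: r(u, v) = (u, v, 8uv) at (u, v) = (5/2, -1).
K = -64/216225

Coefficients of the first fundamental form: E = 64*v^2 + 1, F = 64*u*v, G = 64*u^2 + 1.
Coefficients of the second fundamental form: L = 0, M = 8/sqrt(64*u^2 + 64*v^2 + 1), N = 0.
Assemble K = (LN − M²)/(EG − F²) = -64/(4096*u^4 + 8192*u^2*v^2 + 128*u^2 + 4096*v^4 + 128*v^2 + 1). At (u, v) = (5/2, -1): K = -64/216225.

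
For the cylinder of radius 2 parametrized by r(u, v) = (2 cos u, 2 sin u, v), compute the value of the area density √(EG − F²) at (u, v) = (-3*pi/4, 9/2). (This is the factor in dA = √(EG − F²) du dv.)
√(EG − F²)|_{(-3*pi/4, 9/2)} = 2

E = 4, F = 0, G = 1, so EG − F² = 4. Taking the positive square root: √(EG − F²) = 2. At (u, v) = (-3*pi/4, 9/2): 2.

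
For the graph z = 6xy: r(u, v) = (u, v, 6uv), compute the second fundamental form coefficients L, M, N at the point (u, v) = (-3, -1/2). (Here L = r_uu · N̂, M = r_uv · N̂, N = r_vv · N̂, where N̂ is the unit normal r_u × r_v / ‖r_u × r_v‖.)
L = 0;  M = 3*sqrt(334)/167;  N = 0

Compute the unit normal N̂(u, v) = (-6*v/sqrt(36*u^2 + 36*v^2 + 1), -6*u/sqrt(36*u^2 + 36*v^2 + 1), 1/sqrt(36*u^2 + 36*v^2 + 1)), and the second partials r_uu, r_uv, r_vv. Take dot products:
  L(u, v) = r_uu · N̂ = 0,
  M(u, v) = r_uv · N̂ = 6/sqrt(36*u^2 + 36*v^2 + 1),
  N(u, v) = r_vv · N̂ = 0.
Evaluating at (u, v) = (-3, -1/2):
  L = 0, M = 3*sqrt(334)/167, N = 0.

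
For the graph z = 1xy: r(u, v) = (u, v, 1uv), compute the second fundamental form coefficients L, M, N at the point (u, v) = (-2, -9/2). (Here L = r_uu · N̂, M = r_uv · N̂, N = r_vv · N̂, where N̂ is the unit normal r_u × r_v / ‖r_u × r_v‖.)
L = 0;  M = 2*sqrt(101)/101;  N = 0

Compute the unit normal N̂(u, v) = (-v/sqrt(u^2 + v^2 + 1), -u/sqrt(u^2 + v^2 + 1), 1/sqrt(u^2 + v^2 + 1)), and the second partials r_uu, r_uv, r_vv. Take dot products:
  L(u, v) = r_uu · N̂ = 0,
  M(u, v) = r_uv · N̂ = 1/sqrt(u^2 + v^2 + 1),
  N(u, v) = r_vv · N̂ = 0.
Evaluating at (u, v) = (-2, -9/2):
  L = 0, M = 2*sqrt(101)/101, N = 0.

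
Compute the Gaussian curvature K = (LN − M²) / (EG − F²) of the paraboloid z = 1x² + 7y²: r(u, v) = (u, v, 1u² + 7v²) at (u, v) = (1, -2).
K = 28/622521

Coefficients of the first fundamental form: E = 4*u^2 + 1, F = 28*u*v, G = 196*v^2 + 1.
Coefficients of the second fundamental form: L = 2/sqrt(4*u^2 + 196*v^2 + 1), M = 0, N = 14/sqrt(4*u^2 + 196*v^2 + 1).
Assemble K = (LN − M²)/(EG − F²) = 28/(16*u^4 + 1568*u^2*v^2 + 8*u^2 + 38416*v^4 + 392*v^2 + 1). At (u, v) = (1, -2): K = 28/622521.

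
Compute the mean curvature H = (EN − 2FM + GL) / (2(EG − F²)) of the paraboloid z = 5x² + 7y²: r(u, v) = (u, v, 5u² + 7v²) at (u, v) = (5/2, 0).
H = 4387*sqrt(626)/391876

With E = 100*u^2 + 1, F = 140*u*v, G = 196*v^2 + 1, L = 10/sqrt(100*u^2 + 196*v^2 + 1), M = 0, N = 14/sqrt(100*u^2 + 196*v^2 + 1), assemble
  H = (EN − 2FM + GL) / (2(EG − F²)) = 4*(175*u^2 + 245*v^2 + 3)/(100*u^2 + 196*v^2 + 1)^(3/2).
At (u, v) = (5/2, 0): H = 4387*sqrt(626)/391876.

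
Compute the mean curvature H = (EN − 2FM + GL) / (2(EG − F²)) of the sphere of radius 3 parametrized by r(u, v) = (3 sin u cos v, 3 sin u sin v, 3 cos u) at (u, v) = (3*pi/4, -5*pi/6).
H = -1/3

With E = 9, F = 0, G = 9*sin(u)^2, L = -3*sin(u)/Abs(sin(u)), M = 0, N = -3*sin(u)^3/Abs(sin(u)), assemble
  H = (EN − 2FM + GL) / (2(EG − F²)) = -sin(u)/(3*Abs(sin(u))).
At (u, v) = (3*pi/4, -5*pi/6): H = -1/3.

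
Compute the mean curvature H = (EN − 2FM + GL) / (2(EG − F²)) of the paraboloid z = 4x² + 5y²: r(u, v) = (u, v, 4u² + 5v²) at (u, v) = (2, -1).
H = 563*sqrt(357)/42483

With E = 64*u^2 + 1, F = 80*u*v, G = 100*v^2 + 1, L = 8/sqrt(64*u^2 + 100*v^2 + 1), M = 0, N = 10/sqrt(64*u^2 + 100*v^2 + 1), assemble
  H = (EN − 2FM + GL) / (2(EG − F²)) = (320*u^2 + 400*v^2 + 9)/(64*u^2 + 100*v^2 + 1)^(3/2).
At (u, v) = (2, -1): H = 563*sqrt(357)/42483.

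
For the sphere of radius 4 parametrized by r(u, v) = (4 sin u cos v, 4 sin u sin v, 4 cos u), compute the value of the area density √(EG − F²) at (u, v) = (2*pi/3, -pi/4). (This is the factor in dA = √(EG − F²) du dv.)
√(EG − F²)|_{(2*pi/3, -pi/4)} = 8*sqrt(3)

E = 16, F = 0, G = 16*sin(u)^2, so EG − F² = 256*sin(u)^2. Taking the positive square root: √(EG − F²) = 16*Abs(sin(u)). At (u, v) = (2*pi/3, -pi/4): 8*sqrt(3).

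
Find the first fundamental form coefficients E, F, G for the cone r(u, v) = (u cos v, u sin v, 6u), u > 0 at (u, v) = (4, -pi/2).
E = 37;  F = 0;  G = 16

Partials: r_u = (cos(v), sin(v), 6), r_v = (-u*sin(v), u*cos(v), 0). As functions of (u, v):
  E = r_u · r_u = 37,
  F = r_u · r_v = 0,
  G = r_v · r_v = u^2.
Evaluating at (u, v) = (4, -pi/2): E = 37, F = 0, G = 16.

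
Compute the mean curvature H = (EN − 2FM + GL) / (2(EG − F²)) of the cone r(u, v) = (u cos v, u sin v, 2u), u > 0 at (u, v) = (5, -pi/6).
H = sqrt(5)/25

With E = 5, F = 0, G = u^2, L = 0, M = 0, N = 2*sqrt(5)*u^2/(5*Abs(u)), assemble
  H = (EN − 2FM + GL) / (2(EG − F²)) = sqrt(5)/(5*Abs(u)).
At (u, v) = (5, -pi/6): H = sqrt(5)/25.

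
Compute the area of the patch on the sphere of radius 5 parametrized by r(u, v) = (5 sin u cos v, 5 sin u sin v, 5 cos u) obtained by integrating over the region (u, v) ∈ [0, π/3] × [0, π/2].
Area = 25*pi/4

Area = ∫∫ √(EG − F²) du dv with √(EG − F²) = 25*Abs(sin(u)). Integrating over [0, π/3] × [0, π/2] gives 25*pi/4.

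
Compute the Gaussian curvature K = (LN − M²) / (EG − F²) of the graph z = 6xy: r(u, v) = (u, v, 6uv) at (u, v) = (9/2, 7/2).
K = -36/1371241

Coefficients of the first fundamental form: E = 36*v^2 + 1, F = 36*u*v, G = 36*u^2 + 1.
Coefficients of the second fundamental form: L = 0, M = 6/sqrt(36*u^2 + 36*v^2 + 1), N = 0.
Assemble K = (LN − M²)/(EG − F²) = -36/(1296*u^4 + 2592*u^2*v^2 + 72*u^2 + 1296*v^4 + 72*v^2 + 1). At (u, v) = (9/2, 7/2): K = -36/1371241.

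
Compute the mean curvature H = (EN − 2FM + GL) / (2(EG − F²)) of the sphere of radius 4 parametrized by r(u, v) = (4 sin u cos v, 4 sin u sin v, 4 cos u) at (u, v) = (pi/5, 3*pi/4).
H = -1/4

With E = 16, F = 0, G = 16*sin(u)^2, L = -4*sin(u)/Abs(sin(u)), M = 0, N = -4*sin(u)^3/Abs(sin(u)), assemble
  H = (EN − 2FM + GL) / (2(EG − F²)) = -sin(u)/(4*Abs(sin(u))).
At (u, v) = (pi/5, 3*pi/4): H = -1/4.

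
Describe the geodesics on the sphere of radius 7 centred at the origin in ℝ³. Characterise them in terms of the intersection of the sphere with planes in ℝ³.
Geodesics on the sphere of radius 7 are great circles — circles of radius 7 obtained as the intersection of the sphere with planes through the origin (the centre of the sphere).

A curve α(t) of nonzero constant speed on the sphere of radius 7 is a geodesic iff its acceleration α̈ is everywhere normal to the surface, i.e. parallel to the radial vector α(t). Then d/dt(α × α̇) = α̇ × α̇ + α × α̈ = 0, so α × α̇ is a constant vector n ≠ 0 and α(t) · n = 0 for all t: α lies in the plane through the origin with normal n. The intersection of that plane with the sphere is a circle of radius 7 (a great circle). Conversely, a great circle traversed at constant speed has centripetal acceleration pointing at the origin, hence normal to the sphere, so every great circle is a geodesic.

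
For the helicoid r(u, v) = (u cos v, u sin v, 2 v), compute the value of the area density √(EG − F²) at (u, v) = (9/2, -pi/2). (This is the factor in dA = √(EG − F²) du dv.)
√(EG − F²)|_{(9/2, -pi/2)} = sqrt(97)/2

E = 1, F = 0, G = u^2 + 4, so EG − F² = u^2 + 4. Taking the positive square root: √(EG − F²) = sqrt(u^2 + 4). At (u, v) = (9/2, -pi/2): sqrt(97)/2.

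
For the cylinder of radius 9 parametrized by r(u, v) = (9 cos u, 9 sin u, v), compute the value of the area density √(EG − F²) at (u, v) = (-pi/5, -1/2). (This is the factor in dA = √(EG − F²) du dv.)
√(EG − F²)|_{(-pi/5, -1/2)} = 9

E = 81, F = 0, G = 1, so EG − F² = 81. Taking the positive square root: √(EG − F²) = 9. At (u, v) = (-pi/5, -1/2): 9.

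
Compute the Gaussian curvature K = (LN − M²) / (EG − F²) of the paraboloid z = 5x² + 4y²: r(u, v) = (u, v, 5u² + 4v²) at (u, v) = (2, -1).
K = 16/43245

Coefficients of the first fundamental form: E = 100*u^2 + 1, F = 80*u*v, G = 64*v^2 + 1.
Coefficients of the second fundamental form: L = 10/sqrt(100*u^2 + 64*v^2 + 1), M = 0, N = 8/sqrt(100*u^2 + 64*v^2 + 1).
Assemble K = (LN − M²)/(EG − F²) = 80/(10000*u^4 + 12800*u^2*v^2 + 200*u^2 + 4096*v^4 + 128*v^2 + 1). At (u, v) = (2, -1): K = 16/43245.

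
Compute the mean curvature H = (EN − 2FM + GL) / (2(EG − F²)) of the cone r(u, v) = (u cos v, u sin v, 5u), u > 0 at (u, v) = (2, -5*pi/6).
H = 5*sqrt(26)/104

With E = 26, F = 0, G = u^2, L = 0, M = 0, N = 5*sqrt(26)*u^2/(26*Abs(u)), assemble
  H = (EN − 2FM + GL) / (2(EG − F²)) = 5*sqrt(26)/(52*Abs(u)).
At (u, v) = (2, -5*pi/6): H = 5*sqrt(26)/104.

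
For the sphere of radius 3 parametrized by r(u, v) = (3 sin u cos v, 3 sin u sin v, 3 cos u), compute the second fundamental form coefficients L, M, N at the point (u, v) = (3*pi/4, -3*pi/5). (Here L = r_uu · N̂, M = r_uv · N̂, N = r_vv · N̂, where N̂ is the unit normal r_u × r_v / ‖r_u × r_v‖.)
L = -3;  M = 0;  N = -3/2

Compute the unit normal N̂(u, v) = (sin(u)^2*cos(v)/Abs(sin(u)), sin(u)^2*sin(v)/Abs(sin(u)), sin(2*u)/(2*Abs(sin(u)))), and the second partials r_uu, r_uv, r_vv. Take dot products:
  L(u, v) = r_uu · N̂ = -3*sin(u)/Abs(sin(u)),
  M(u, v) = r_uv · N̂ = 0,
  N(u, v) = r_vv · N̂ = -3*sin(u)^3/Abs(sin(u)).
Evaluating at (u, v) = (3*pi/4, -3*pi/5):
  L = -3, M = 0, N = -3/2.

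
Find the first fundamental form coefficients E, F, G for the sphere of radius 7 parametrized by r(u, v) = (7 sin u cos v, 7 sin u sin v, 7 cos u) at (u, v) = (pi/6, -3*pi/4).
E = 49;  F = 0;  G = 49/4

Partials: r_u = (7*cos(u)*cos(v), 7*sin(v)*cos(u), -7*sin(u)), r_v = (-7*sin(u)*sin(v), 7*sin(u)*cos(v), 0). As functions of (u, v):
  E = r_u · r_u = 49,
  F = r_u · r_v = 0,
  G = r_v · r_v = 49*sin(u)^2.
Evaluating at (u, v) = (pi/6, -3*pi/4): E = 49, F = 0, G = 49/4.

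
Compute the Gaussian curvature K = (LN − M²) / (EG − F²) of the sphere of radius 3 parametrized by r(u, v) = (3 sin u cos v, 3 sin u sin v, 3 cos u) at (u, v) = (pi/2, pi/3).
K = 1/9

Coefficients of the first fundamental form: E = 9, F = 0, G = 9*sin(u)^2.
Coefficients of the second fundamental form: L = -3*sin(u)/Abs(sin(u)), M = 0, N = -3*sin(u)^3/Abs(sin(u)).
Assemble K = (LN − M²)/(EG − F²) = 1/9. At (u, v) = (pi/2, pi/3): K = 1/9.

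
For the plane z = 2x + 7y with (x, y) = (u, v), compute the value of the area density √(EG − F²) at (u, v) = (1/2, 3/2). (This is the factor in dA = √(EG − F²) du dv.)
√(EG − F²)|_{(1/2, 3/2)} = 3*sqrt(6)

E = 5, F = 14, G = 50, so EG − F² = 54. Taking the positive square root: √(EG − F²) = 3*sqrt(6). At (u, v) = (1/2, 3/2): 3*sqrt(6).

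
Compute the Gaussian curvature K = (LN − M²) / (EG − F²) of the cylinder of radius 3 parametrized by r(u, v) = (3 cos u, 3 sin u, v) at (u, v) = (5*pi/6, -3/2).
K = 0

Coefficients of the first fundamental form: E = 9, F = 0, G = 1.
Coefficients of the second fundamental form: L = -3, M = 0, N = 0.
Assemble K = (LN − M²)/(EG − F²) = 0. At (u, v) = (5*pi/6, -3/2): K = 0.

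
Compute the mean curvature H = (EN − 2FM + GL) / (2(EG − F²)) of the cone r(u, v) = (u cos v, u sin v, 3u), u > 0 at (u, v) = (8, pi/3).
H = 3*sqrt(10)/160

With E = 10, F = 0, G = u^2, L = 0, M = 0, N = 3*sqrt(10)*u^2/(10*Abs(u)), assemble
  H = (EN − 2FM + GL) / (2(EG − F²)) = 3*sqrt(10)/(20*Abs(u)).
At (u, v) = (8, pi/3): H = 3*sqrt(10)/160.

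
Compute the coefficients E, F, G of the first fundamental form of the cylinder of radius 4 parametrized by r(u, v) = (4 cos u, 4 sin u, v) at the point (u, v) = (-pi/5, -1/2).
E = 16;  F = 0;  G = 1

Partials: r_u = (-4*sin(u), 4*cos(u), 0), r_v = (0, 0, 1). As functions of (u, v):
  E = r_u · r_u = 16,
  F = r_u · r_v = 0,
  G = r_v · r_v = 1.
Evaluating at (u, v) = (-pi/5, -1/2): E = 16, F = 0, G = 1.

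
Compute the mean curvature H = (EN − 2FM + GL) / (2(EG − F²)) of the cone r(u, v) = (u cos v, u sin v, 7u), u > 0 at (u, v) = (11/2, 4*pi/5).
H = 7*sqrt(2)/110

With E = 50, F = 0, G = u^2, L = 0, M = 0, N = 7*sqrt(2)*u^2/(10*Abs(u)), assemble
  H = (EN − 2FM + GL) / (2(EG − F²)) = 7*sqrt(2)/(20*Abs(u)).
At (u, v) = (11/2, 4*pi/5): H = 7*sqrt(2)/110.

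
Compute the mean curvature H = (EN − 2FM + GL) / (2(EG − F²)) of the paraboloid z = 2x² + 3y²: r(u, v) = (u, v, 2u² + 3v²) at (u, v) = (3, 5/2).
H = 887*sqrt(370)/136900

With E = 16*u^2 + 1, F = 24*u*v, G = 36*v^2 + 1, L = 4/sqrt(16*u^2 + 36*v^2 + 1), M = 0, N = 6/sqrt(16*u^2 + 36*v^2 + 1), assemble
  H = (EN − 2FM + GL) / (2(EG − F²)) = (48*u^2 + 72*v^2 + 5)/(16*u^2 + 36*v^2 + 1)^(3/2).
At (u, v) = (3, 5/2): H = 887*sqrt(370)/136900.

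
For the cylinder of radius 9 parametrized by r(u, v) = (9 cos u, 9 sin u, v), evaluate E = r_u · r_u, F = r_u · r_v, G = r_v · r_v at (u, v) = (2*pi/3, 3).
E = 81;  F = 0;  G = 1

Partials: r_u = (-9*sin(u), 9*cos(u), 0), r_v = (0, 0, 1). As functions of (u, v):
  E = r_u · r_u = 81,
  F = r_u · r_v = 0,
  G = r_v · r_v = 1.
Evaluating at (u, v) = (2*pi/3, 3): E = 81, F = 0, G = 1.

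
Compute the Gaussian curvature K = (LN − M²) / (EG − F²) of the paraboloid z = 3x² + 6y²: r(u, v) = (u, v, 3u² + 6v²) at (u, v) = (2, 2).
K = 72/519841

Coefficients of the first fundamental form: E = 36*u^2 + 1, F = 72*u*v, G = 144*v^2 + 1.
Coefficients of the second fundamental form: L = 6/sqrt(36*u^2 + 144*v^2 + 1), M = 0, N = 12/sqrt(36*u^2 + 144*v^2 + 1).
Assemble K = (LN − M²)/(EG − F²) = 72/(1296*u^4 + 10368*u^2*v^2 + 72*u^2 + 20736*v^4 + 288*v^2 + 1). At (u, v) = (2, 2): K = 72/519841.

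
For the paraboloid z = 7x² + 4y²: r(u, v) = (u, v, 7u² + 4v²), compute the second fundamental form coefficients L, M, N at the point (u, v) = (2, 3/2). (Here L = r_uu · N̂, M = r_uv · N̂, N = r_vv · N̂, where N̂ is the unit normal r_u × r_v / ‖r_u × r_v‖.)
L = 14*sqrt(929)/929;  M = 0;  N = 8*sqrt(929)/929

Compute the unit normal N̂(u, v) = (-14*u/sqrt(196*u^2 + 64*v^2 + 1), -8*v/sqrt(196*u^2 + 64*v^2 + 1), 1/sqrt(196*u^2 + 64*v^2 + 1)), and the second partials r_uu, r_uv, r_vv. Take dot products:
  L(u, v) = r_uu · N̂ = 14/sqrt(196*u^2 + 64*v^2 + 1),
  M(u, v) = r_uv · N̂ = 0,
  N(u, v) = r_vv · N̂ = 8/sqrt(196*u^2 + 64*v^2 + 1).
Evaluating at (u, v) = (2, 3/2):
  L = 14*sqrt(929)/929, M = 0, N = 8*sqrt(929)/929.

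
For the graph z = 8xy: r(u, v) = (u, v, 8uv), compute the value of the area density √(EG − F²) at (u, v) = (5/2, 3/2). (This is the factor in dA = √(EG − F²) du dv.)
√(EG − F²)|_{(5/2, 3/2)} = sqrt(545)

E = 64*v^2 + 1, F = 64*u*v, G = 64*u^2 + 1, so EG − F² = 64*u^2 + 64*v^2 + 1. Taking the positive square root: √(EG − F²) = sqrt(64*u^2 + 64*v^2 + 1). At (u, v) = (5/2, 3/2): sqrt(545).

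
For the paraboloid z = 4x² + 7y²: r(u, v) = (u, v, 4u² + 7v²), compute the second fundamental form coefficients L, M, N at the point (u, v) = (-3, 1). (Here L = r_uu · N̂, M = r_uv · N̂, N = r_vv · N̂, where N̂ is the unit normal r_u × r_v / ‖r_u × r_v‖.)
L = 8*sqrt(773)/773;  M = 0;  N = 14*sqrt(773)/773

Compute the unit normal N̂(u, v) = (-8*u/sqrt(64*u^2 + 196*v^2 + 1), -14*v/sqrt(64*u^2 + 196*v^2 + 1), 1/sqrt(64*u^2 + 196*v^2 + 1)), and the second partials r_uu, r_uv, r_vv. Take dot products:
  L(u, v) = r_uu · N̂ = 8/sqrt(64*u^2 + 196*v^2 + 1),
  M(u, v) = r_uv · N̂ = 0,
  N(u, v) = r_vv · N̂ = 14/sqrt(64*u^2 + 196*v^2 + 1).
Evaluating at (u, v) = (-3, 1):
  L = 8*sqrt(773)/773, M = 0, N = 14*sqrt(773)/773.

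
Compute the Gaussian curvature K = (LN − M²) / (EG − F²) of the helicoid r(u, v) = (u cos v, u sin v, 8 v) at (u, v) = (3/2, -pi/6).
K = -1024/70225

Coefficients of the first fundamental form: E = 1, F = 0, G = u^2 + 64.
Coefficients of the second fundamental form: L = 0, M = -8/sqrt(u^2 + 64), N = 0.
Assemble K = (LN − M²)/(EG − F²) = -64/(u^2 + 64)^2. At (u, v) = (3/2, -pi/6): K = -1024/70225.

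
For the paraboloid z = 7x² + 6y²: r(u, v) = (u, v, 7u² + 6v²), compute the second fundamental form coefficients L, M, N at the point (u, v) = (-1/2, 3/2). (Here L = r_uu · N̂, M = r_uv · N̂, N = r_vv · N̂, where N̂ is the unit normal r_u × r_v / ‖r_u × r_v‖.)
L = 7*sqrt(374)/187;  M = 0;  N = 6*sqrt(374)/187

Compute the unit normal N̂(u, v) = (-14*u/sqrt(196*u^2 + 144*v^2 + 1), -12*v/sqrt(196*u^2 + 144*v^2 + 1), 1/sqrt(196*u^2 + 144*v^2 + 1)), and the second partials r_uu, r_uv, r_vv. Take dot products:
  L(u, v) = r_uu · N̂ = 14/sqrt(196*u^2 + 144*v^2 + 1),
  M(u, v) = r_uv · N̂ = 0,
  N(u, v) = r_vv · N̂ = 12/sqrt(196*u^2 + 144*v^2 + 1).
Evaluating at (u, v) = (-1/2, 3/2):
  L = 7*sqrt(374)/187, M = 0, N = 6*sqrt(374)/187.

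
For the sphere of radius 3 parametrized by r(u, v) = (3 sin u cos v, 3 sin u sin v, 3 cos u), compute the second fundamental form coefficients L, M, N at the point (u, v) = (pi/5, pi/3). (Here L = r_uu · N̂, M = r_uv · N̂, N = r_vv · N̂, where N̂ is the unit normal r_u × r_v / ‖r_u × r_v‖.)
L = -3;  M = 0;  N = -15/8 + 3*sqrt(5)/8

Compute the unit normal N̂(u, v) = (sin(u)^2*cos(v)/Abs(sin(u)), sin(u)^2*sin(v)/Abs(sin(u)), sin(2*u)/(2*Abs(sin(u)))), and the second partials r_uu, r_uv, r_vv. Take dot products:
  L(u, v) = r_uu · N̂ = -3*sin(u)/Abs(sin(u)),
  M(u, v) = r_uv · N̂ = 0,
  N(u, v) = r_vv · N̂ = -3*sin(u)^3/Abs(sin(u)).
Evaluating at (u, v) = (pi/5, pi/3):
  L = -3, M = 0, N = -15/8 + 3*sqrt(5)/8.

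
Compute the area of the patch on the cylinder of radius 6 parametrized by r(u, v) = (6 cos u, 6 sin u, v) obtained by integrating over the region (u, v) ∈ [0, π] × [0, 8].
Area = 48*pi

Area = ∫∫ √(EG − F²) du dv with √(EG − F²) = 6. Integrating over [0, π] × [0, 8] gives 48*pi.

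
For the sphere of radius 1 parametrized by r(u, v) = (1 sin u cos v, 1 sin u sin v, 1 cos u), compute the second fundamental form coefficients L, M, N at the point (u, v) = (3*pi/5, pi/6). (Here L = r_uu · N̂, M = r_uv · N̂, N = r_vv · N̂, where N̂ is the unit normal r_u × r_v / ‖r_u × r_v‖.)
L = -1;  M = 0;  N = -5/8 - sqrt(5)/8

Compute the unit normal N̂(u, v) = (sin(u)^2*cos(v)/Abs(sin(u)), sin(u)^2*sin(v)/Abs(sin(u)), sin(2*u)/(2*Abs(sin(u)))), and the second partials r_uu, r_uv, r_vv. Take dot products:
  L(u, v) = r_uu · N̂ = -sin(u)/Abs(sin(u)),
  M(u, v) = r_uv · N̂ = 0,
  N(u, v) = r_vv · N̂ = -sin(u)^3/Abs(sin(u)).
Evaluating at (u, v) = (3*pi/5, pi/6):
  L = -1, M = 0, N = -5/8 - sqrt(5)/8.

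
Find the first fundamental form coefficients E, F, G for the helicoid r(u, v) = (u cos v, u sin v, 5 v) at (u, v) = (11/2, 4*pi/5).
E = 1;  F = 0;  G = 221/4

Partials: r_u = (cos(v), sin(v), 0), r_v = (-u*sin(v), u*cos(v), 5). As functions of (u, v):
  E = r_u · r_u = 1,
  F = r_u · r_v = 0,
  G = r_v · r_v = u^2 + 25.
Evaluating at (u, v) = (11/2, 4*pi/5): E = 1, F = 0, G = 221/4.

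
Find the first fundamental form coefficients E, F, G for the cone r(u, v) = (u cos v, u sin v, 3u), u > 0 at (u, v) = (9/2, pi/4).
E = 10;  F = 0;  G = 81/4

Partials: r_u = (cos(v), sin(v), 3), r_v = (-u*sin(v), u*cos(v), 0). As functions of (u, v):
  E = r_u · r_u = 10,
  F = r_u · r_v = 0,
  G = r_v · r_v = u^2.
Evaluating at (u, v) = (9/2, pi/4): E = 10, F = 0, G = 81/4.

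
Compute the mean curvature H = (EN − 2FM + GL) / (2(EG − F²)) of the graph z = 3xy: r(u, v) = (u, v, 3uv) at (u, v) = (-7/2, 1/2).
H = 189*sqrt(454)/103058

With E = 9*v^2 + 1, F = 9*u*v, G = 9*u^2 + 1, L = 0, M = 3/sqrt(9*u^2 + 9*v^2 + 1), N = 0, assemble
  H = (EN − 2FM + GL) / (2(EG − F²)) = -27*u*v/(9*u^2 + 9*v^2 + 1)^(3/2).
At (u, v) = (-7/2, 1/2): H = 189*sqrt(454)/103058.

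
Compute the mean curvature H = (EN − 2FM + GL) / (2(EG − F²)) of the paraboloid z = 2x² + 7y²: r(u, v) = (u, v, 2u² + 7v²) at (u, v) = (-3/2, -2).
H = 1829*sqrt(821)/674041

With E = 16*u^2 + 1, F = 56*u*v, G = 196*v^2 + 1, L = 4/sqrt(16*u^2 + 196*v^2 + 1), M = 0, N = 14/sqrt(16*u^2 + 196*v^2 + 1), assemble
  H = (EN − 2FM + GL) / (2(EG − F²)) = (112*u^2 + 392*v^2 + 9)/(16*u^2 + 196*v^2 + 1)^(3/2).
At (u, v) = (-3/2, -2): H = 1829*sqrt(821)/674041.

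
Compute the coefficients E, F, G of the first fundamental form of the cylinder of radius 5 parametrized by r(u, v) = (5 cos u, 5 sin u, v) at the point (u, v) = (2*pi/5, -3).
E = 25;  F = 0;  G = 1

Partials: r_u = (-5*sin(u), 5*cos(u), 0), r_v = (0, 0, 1). As functions of (u, v):
  E = r_u · r_u = 25,
  F = r_u · r_v = 0,
  G = r_v · r_v = 1.
Evaluating at (u, v) = (2*pi/5, -3): E = 25, F = 0, G = 1.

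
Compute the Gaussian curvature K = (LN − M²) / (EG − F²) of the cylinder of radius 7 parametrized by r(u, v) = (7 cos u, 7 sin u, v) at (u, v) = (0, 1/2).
K = 0

Coefficients of the first fundamental form: E = 49, F = 0, G = 1.
Coefficients of the second fundamental form: L = -7, M = 0, N = 0.
Assemble K = (LN − M²)/(EG − F²) = 0. At (u, v) = (0, 1/2): K = 0.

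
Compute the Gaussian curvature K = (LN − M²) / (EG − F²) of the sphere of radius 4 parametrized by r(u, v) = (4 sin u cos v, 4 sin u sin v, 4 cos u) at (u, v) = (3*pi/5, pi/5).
K = 1/16

Coefficients of the first fundamental form: E = 16, F = 0, G = 16*sin(u)^2.
Coefficients of the second fundamental form: L = -4*sin(u)/Abs(sin(u)), M = 0, N = -4*sin(u)^3/Abs(sin(u)).
Assemble K = (LN − M²)/(EG − F²) = 1/16. At (u, v) = (3*pi/5, pi/5): K = 1/16.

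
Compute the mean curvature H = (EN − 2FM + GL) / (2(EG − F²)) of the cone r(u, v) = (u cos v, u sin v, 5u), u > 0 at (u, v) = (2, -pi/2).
H = 5*sqrt(26)/104

With E = 26, F = 0, G = u^2, L = 0, M = 0, N = 5*sqrt(26)*u^2/(26*Abs(u)), assemble
  H = (EN − 2FM + GL) / (2(EG − F²)) = 5*sqrt(26)/(52*Abs(u)).
At (u, v) = (2, -pi/2): H = 5*sqrt(26)/104.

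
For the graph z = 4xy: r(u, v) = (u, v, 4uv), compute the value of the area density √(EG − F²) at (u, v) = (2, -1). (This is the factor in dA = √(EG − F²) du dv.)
√(EG − F²)|_{(2, -1)} = 9

E = 16*v^2 + 1, F = 16*u*v, G = 16*u^2 + 1, so EG − F² = 16*u^2 + 16*v^2 + 1. Taking the positive square root: √(EG − F²) = sqrt(16*u^2 + 16*v^2 + 1). At (u, v) = (2, -1): 9.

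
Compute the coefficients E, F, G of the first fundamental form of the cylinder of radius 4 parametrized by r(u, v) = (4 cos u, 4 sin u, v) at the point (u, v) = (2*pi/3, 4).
E = 16;  F = 0;  G = 1

Partials: r_u = (-4*sin(u), 4*cos(u), 0), r_v = (0, 0, 1). As functions of (u, v):
  E = r_u · r_u = 16,
  F = r_u · r_v = 0,
  G = r_v · r_v = 1.
Evaluating at (u, v) = (2*pi/3, 4): E = 16, F = 0, G = 1.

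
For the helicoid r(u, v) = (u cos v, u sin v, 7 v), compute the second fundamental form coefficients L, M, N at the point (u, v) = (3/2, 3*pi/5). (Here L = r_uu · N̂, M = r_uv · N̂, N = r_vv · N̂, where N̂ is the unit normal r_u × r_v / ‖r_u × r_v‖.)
L = 0;  M = -14*sqrt(205)/205;  N = 0

Compute the unit normal N̂(u, v) = (7*sin(v)/sqrt(u^2 + 49), -7*cos(v)/sqrt(u^2 + 49), u/sqrt(u^2 + 49)), and the second partials r_uu, r_uv, r_vv. Take dot products:
  L(u, v) = r_uu · N̂ = 0,
  M(u, v) = r_uv · N̂ = -7/sqrt(u^2 + 49),
  N(u, v) = r_vv · N̂ = 0.
Evaluating at (u, v) = (3/2, 3*pi/5):
  L = 0, M = -14*sqrt(205)/205, N = 0.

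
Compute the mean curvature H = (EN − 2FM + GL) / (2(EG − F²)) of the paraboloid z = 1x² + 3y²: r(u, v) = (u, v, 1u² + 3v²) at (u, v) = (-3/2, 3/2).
H = 16*sqrt(91)/1183

With E = 4*u^2 + 1, F = 12*u*v, G = 36*v^2 + 1, L = 2/sqrt(4*u^2 + 36*v^2 + 1), M = 0, N = 6/sqrt(4*u^2 + 36*v^2 + 1), assemble
  H = (EN − 2FM + GL) / (2(EG − F²)) = 4*(3*u^2 + 9*v^2 + 1)/(4*u^2 + 36*v^2 + 1)^(3/2).
At (u, v) = (-3/2, 3/2): H = 16*sqrt(91)/1183.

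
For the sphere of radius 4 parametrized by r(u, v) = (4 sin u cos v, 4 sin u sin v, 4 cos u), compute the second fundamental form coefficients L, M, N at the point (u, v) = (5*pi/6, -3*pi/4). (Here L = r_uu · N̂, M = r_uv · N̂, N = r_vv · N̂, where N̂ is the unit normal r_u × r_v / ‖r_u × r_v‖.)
L = -4;  M = 0;  N = -1

Compute the unit normal N̂(u, v) = (sin(u)^2*cos(v)/Abs(sin(u)), sin(u)^2*sin(v)/Abs(sin(u)), sin(2*u)/(2*Abs(sin(u)))), and the second partials r_uu, r_uv, r_vv. Take dot products:
  L(u, v) = r_uu · N̂ = -4*sin(u)/Abs(sin(u)),
  M(u, v) = r_uv · N̂ = 0,
  N(u, v) = r_vv · N̂ = -4*sin(u)^3/Abs(sin(u)).
Evaluating at (u, v) = (5*pi/6, -3*pi/4):
  L = -4, M = 0, N = -1.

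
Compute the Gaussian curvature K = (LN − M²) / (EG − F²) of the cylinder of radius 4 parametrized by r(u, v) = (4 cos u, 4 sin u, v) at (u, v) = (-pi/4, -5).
K = 0

Coefficients of the first fundamental form: E = 16, F = 0, G = 1.
Coefficients of the second fundamental form: L = -4, M = 0, N = 0.
Assemble K = (LN − M²)/(EG − F²) = 0. At (u, v) = (-pi/4, -5): K = 0.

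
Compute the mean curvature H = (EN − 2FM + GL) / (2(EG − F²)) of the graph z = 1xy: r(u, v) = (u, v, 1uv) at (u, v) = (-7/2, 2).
H = 56*sqrt(69)/4761

With E = v^2 + 1, F = u*v, G = u^2 + 1, L = 0, M = 1/sqrt(u^2 + v^2 + 1), N = 0, assemble
  H = (EN − 2FM + GL) / (2(EG − F²)) = -u*v/(u^2 + v^2 + 1)^(3/2).
At (u, v) = (-7/2, 2): H = 56*sqrt(69)/4761.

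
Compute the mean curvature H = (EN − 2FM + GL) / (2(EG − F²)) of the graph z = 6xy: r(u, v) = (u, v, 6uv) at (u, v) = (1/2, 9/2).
H = -486*sqrt(739)/546121

With E = 36*v^2 + 1, F = 36*u*v, G = 36*u^2 + 1, L = 0, M = 6/sqrt(36*u^2 + 36*v^2 + 1), N = 0, assemble
  H = (EN − 2FM + GL) / (2(EG − F²)) = -216*u*v/(36*u^2 + 36*v^2 + 1)^(3/2).
At (u, v) = (1/2, 9/2): H = -486*sqrt(739)/546121.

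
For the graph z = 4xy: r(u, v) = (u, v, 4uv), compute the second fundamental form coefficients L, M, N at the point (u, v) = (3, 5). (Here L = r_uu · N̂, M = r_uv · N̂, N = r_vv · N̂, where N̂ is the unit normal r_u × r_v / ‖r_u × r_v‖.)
L = 0;  M = 4*sqrt(545)/545;  N = 0

Compute the unit normal N̂(u, v) = (-4*v/sqrt(16*u^2 + 16*v^2 + 1), -4*u/sqrt(16*u^2 + 16*v^2 + 1), 1/sqrt(16*u^2 + 16*v^2 + 1)), and the second partials r_uu, r_uv, r_vv. Take dot products:
  L(u, v) = r_uu · N̂ = 0,
  M(u, v) = r_uv · N̂ = 4/sqrt(16*u^2 + 16*v^2 + 1),
  N(u, v) = r_vv · N̂ = 0.
Evaluating at (u, v) = (3, 5):
  L = 0, M = 4*sqrt(545)/545, N = 0.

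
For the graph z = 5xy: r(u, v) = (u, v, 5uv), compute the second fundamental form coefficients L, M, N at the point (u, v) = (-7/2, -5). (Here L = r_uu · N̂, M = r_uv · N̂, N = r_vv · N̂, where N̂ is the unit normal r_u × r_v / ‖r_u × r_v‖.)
L = 0;  M = 10*sqrt(3729)/3729;  N = 0

Compute the unit normal N̂(u, v) = (-5*v/sqrt(25*u^2 + 25*v^2 + 1), -5*u/sqrt(25*u^2 + 25*v^2 + 1), 1/sqrt(25*u^2 + 25*v^2 + 1)), and the second partials r_uu, r_uv, r_vv. Take dot products:
  L(u, v) = r_uu · N̂ = 0,
  M(u, v) = r_uv · N̂ = 5/sqrt(25*u^2 + 25*v^2 + 1),
  N(u, v) = r_vv · N̂ = 0.
Evaluating at (u, v) = (-7/2, -5):
  L = 0, M = 10*sqrt(3729)/3729, N = 0.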